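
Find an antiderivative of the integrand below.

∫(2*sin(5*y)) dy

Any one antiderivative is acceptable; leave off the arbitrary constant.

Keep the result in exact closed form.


Answer: -2*cos(5*y)/5.


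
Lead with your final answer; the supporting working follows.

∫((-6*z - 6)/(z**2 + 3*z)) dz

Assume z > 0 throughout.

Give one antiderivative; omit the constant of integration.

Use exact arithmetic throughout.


The answer is -2*log(z) - 4*log(z + 3).
Step 1. Decompose ∫((-6*z - 6)/(z**2 + 3*z)) dz by partial fractions, (-6*z - 6)/(z**2 + 3*z) = -4/(z + 3) - 2/z: now ∫(-2/z) dz + ∫(-4/(z + 3)) dz.
Step 2. Evaluate the standard form [assuming z > 0]: now -2*log(z) + ∫(-4/(z + 3)) dz.
Step 3. Evaluate the standard form [assuming z > -3]: now -2*log(z) - 4*log(z + 3).
Answer: -2*log(z) - 4*log(z + 3).


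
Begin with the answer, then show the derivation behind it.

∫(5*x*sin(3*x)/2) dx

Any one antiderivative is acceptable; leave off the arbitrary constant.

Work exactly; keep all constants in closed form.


The answer is -5*x*cos(3*x)/6 + 5*sin(3*x)/18.
Step 1. Integrate ∫(5*x*sin(3*x)/2) dx by parts with u = x, dv = (5*sin(3*x)/2) dx, so v = -5*cos(3*x)/6: now -5*x*cos(3*x)/6 + ∫(5*cos(3*x)/6) dx.
Step 2. Evaluate the standard form: now -5*x*cos(3*x)/6 + 5*sin(3*x)/18.
Answer: -5*x*cos(3*x)/6 + 5*sin(3*x)/18.


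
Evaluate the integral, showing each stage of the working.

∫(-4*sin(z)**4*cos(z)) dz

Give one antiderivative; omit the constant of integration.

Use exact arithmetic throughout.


Step 1. Substitute u = sin(z), turning ∫(-4*sin(z)**4*cos(z)) dz into ∫(-4*u**4) du: now ∫(-4*u**4) du.
Step 2. Evaluate the standard form: now -4*u**5/5.
Step 3. Substitute back u = sin(z): now -4*sin(z)**5/5.
Answer: -4*sin(z)**5/5.


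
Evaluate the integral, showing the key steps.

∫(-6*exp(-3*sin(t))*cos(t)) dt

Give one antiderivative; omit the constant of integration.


Step 1. Substitute u = sin(t), turning ∫(-6*exp(-3*sin(t))*cos(t)) dt into ∫(-6*exp(-3*u)) du: now ∫(-6*exp(-3*u)) du.
Step 2. Evaluate the standard form: now 2*exp(-3*u).
Step 3. Substitute back u = sin(t): now 2*exp(-3*sin(t)).
Answer: 2*exp(-3*sin(t)).


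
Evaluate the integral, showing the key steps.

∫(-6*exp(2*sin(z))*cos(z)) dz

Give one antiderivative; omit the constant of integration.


Step 1. Substitute u = sin(z), turning ∫(-6*exp(2*sin(z))*cos(z)) dz into ∫(-6*exp(2*u)) du: now ∫(-6*exp(2*u)) du.
Step 2. Evaluate the standard form: now -3*exp(2*u).
Step 3. Substitute back u = sin(z): now -3*exp(2*sin(z)).
Answer: -3*exp(2*sin(z)).


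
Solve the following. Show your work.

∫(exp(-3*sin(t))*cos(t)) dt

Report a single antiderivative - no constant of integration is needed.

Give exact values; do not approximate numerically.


Step 1. Substitute u = sin(t), turning ∫(exp(-3*sin(t))*cos(t)) dt into ∫(exp(-3*u)) du: now ∫(exp(-3*u)) du.
Step 2. Evaluate the standard form: now -exp(-3*u)/3.
Step 3. Substitute back u = sin(t): now -exp(-3*sin(t))/3.
Answer: -exp(-3*sin(t))/3.


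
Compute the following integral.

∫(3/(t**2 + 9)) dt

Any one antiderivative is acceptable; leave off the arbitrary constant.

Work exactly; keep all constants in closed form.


Answer: atan(t/3).


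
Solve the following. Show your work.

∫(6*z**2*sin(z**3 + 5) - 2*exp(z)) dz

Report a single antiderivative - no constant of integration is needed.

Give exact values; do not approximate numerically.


Step 1. Rewrite: now ∫(6*z**2*sin(z**3 + 5)) dz + ∫(-2*exp(z)) dz.
Step 2. Substitute u = z**3 + 5, turning ∫(6*z**2*sin(z**3 + 5)) dz into ∫(2*sin(u)) du: now ∫(-2*exp(z)) dz + ∫(2*sin(u)) du.
Step 3. Evaluate the standard form: now -2*cos(u) + ∫(-2*exp(z)) dz.
Step 4. Substitute back u = z**3 + 5: now -2*cos(z**3 + 5) + ∫(-2*exp(z)) dz.
Step 5. Evaluate the standard form: now -2*exp(z) - 2*cos(z**3 + 5).
Answer: -2*exp(z) - 2*cos(z**3 + 5).


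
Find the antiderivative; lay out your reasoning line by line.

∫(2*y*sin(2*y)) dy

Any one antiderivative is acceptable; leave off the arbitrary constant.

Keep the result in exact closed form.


Step 1. Integrate ∫(2*y*sin(2*y)) dy by parts with u = y, dv = (2*sin(2*y)) dy, so v = -cos(2*y): now -y*cos(2*y) + ∫(cos(2*y)) dy.
Step 2. Evaluate the standard form: now -y*cos(2*y) + sin(2*y)/2.
Answer: -y*cos(2*y) + sin(2*y)/2.


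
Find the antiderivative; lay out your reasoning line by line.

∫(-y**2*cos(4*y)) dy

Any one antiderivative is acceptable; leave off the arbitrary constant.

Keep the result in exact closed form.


Step 1. Integrate ∫(-y**2*cos(4*y)) dy by parts with u = y**2, dv = (-cos(4*y)) dy, so v = -sin(4*y)/4: now -y**2*sin(4*y)/4 + ∫(y*sin(4*y)/2) dy.
Step 2. Integrate ∫(y*sin(4*y)/2) dy by parts with u = y, dv = (sin(4*y)/2) dy, so v = -cos(4*y)/8: now -y**2*sin(4*y)/4 - y*cos(4*y)/8 + ∫(cos(4*y)/8) dy.
Step 3. Evaluate the standard form: now -y**2*sin(4*y)/4 - y*cos(4*y)/8 + sin(4*y)/32.
Answer: -y**2*sin(4*y)/4 - y*cos(4*y)/8 + sin(4*y)/32.


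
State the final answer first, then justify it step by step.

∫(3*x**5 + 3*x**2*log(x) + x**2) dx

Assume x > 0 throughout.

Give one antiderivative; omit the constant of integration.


The answer is x**6/2 + x**3*log(x).
Step 1. Rewrite: now ∫(x**2) dx + ∫(3*x**5) dx + ∫(3*x**2*log(x)) dx.
Step 2. Evaluate the standard form: now x**3/3 + ∫(3*x**5) dx + ∫(3*x**2*log(x)) dx.
Step 3. Integrate ∫(3*x**2*log(x)) dx by parts with u = log(x), dv = (3*x**2) dx, so v = x**3 [assuming x > 0]: now x**3*log(x) + x**3/3 + ∫(-x**2) dx + ∫(3*x**5) dx.
Step 4. Evaluate the standard form: now x**3*log(x) + ∫(3*x**5) dx.
Step 5. Evaluate the standard form: now x**6/2 + x**3*log(x).
Answer: x**6/2 + x**3*log(x).


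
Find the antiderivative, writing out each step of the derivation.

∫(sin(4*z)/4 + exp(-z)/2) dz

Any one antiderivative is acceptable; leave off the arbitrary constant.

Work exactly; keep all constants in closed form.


Step 1. Rewrite: now ∫(exp(-z)/2) dz + ∫(sin(4*z)/4) dz.
Step 2. Evaluate the standard form: now ∫(sin(4*z)/4) dz - exp(-z)/2.
Step 3. Evaluate the standard form: now -cos(4*z)/16 - exp(-z)/2.
Answer: -cos(4*z)/16 - exp(-z)/2.


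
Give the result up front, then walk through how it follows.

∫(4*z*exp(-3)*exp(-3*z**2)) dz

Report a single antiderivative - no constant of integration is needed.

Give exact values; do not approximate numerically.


The answer is -2*exp(-3*z**2 - 3)/3.
Step 1. Substitute u = z**2 + 1, turning ∫(4*z*exp(-3)*exp(-3*z**2)) dz into ∫(2*exp(-3*u)) du: now ∫(2*exp(-3*u)) du.
Step 2. Evaluate the standard form: now -2*exp(-3*u)/3.
Step 3. Substitute back u = z**2 + 1: now -2*exp(-3*z**2 - 3)/3.
Answer: -2*exp(-3*z**2 - 3)/3.


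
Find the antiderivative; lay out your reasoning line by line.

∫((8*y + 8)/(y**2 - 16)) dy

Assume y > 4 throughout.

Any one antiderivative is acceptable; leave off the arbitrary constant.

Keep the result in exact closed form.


Step 1. Decompose ∫((8*y + 8)/(y**2 - 16)) dy by partial fractions, (8*y + 8)/(y**2 - 16) = 3/(y + 4) + 5/(y - 4): now ∫(5/(y - 4)) dy + ∫(3/(y + 4)) dy.
Step 2. Evaluate the standard form [assuming y > 4]: now 5*log(y - 4) + ∫(3/(y + 4)) dy.
Step 3. Evaluate the standard form [assuming y > -4]: now 5*log(y - 4) + 3*log(y + 4).
Answer: 5*log(y - 4) + 3*log(y + 4).


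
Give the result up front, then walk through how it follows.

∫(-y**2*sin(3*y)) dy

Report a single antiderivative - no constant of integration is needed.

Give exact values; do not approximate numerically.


The answer is y**2*cos(3*y)/3 - 2*y*sin(3*y)/9 - 2*cos(3*y)/27.
Step 1. Integrate ∫(-y**2*sin(3*y)) dy by parts with u = y**2, dv = (-sin(3*y)) dy, so v = cos(3*y)/3: now y**2*cos(3*y)/3 + ∫(-2*y*cos(3*y)/3) dy.
Step 2. Integrate ∫(-2*y*cos(3*y)/3) dy by parts with u = y, dv = (-2*cos(3*y)/3) dy, so v = -2*sin(3*y)/9: now y**2*cos(3*y)/3 - 2*y*sin(3*y)/9 + ∫(2*sin(3*y)/9) dy.
Step 3. Evaluate the standard form: now y**2*cos(3*y)/3 - 2*y*sin(3*y)/9 - 2*cos(3*y)/27.
Answer: y**2*cos(3*y)/3 - 2*y*sin(3*y)/9 - 2*cos(3*y)/27.


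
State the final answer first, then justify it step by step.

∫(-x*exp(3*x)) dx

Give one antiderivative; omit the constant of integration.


The answer is -x*exp(3*x)/3 + exp(3*x)/9.
Step 1. Integrate ∫(-x*exp(3*x)) dx by parts with u = x, dv = (-exp(3*x)) dx, so v = -exp(3*x)/3: now -x*exp(3*x)/3 + ∫(exp(3*x)/3) dx.
Step 2. Evaluate the standard form: now -x*exp(3*x)/3 + exp(3*x)/9.
Answer: -x*exp(3*x)/3 + exp(3*x)/9.


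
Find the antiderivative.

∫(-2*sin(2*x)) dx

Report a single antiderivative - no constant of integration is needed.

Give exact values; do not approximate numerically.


Answer: cos(2*x).


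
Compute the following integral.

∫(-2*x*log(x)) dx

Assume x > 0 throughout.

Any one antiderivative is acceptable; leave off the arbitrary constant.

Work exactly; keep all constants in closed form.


Answer: -x**2*log(x) + x**2/2.


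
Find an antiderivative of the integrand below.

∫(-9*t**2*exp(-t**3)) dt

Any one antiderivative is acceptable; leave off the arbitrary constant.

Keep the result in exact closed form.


Answer: 3*exp(-t**3).


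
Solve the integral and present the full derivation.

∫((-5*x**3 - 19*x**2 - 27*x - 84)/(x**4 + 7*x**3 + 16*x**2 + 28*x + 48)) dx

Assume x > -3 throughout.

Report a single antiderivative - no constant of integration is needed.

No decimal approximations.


Step 1. Decompose ∫((-5*x**3 - 19*x**2 - 27*x - 84)/(x**4 + 7*x**3 + 16*x**2 + 28*x + 48)) dx by partial fractions, (-5*x**3 - 19*x**2 - 27*x - 84)/(x**4 + 7*x**3 + 16*x**2 + 28*x + 48) = -1/(x**2 + 4) - 2/(x + 4) - 3/(x + 3): now ∫(-3/(x + 3)) dx + ∫(-2/(x + 4)) dx + ∫(-1/(x**2 + 4)) dx.
Step 2. Evaluate the standard form [assuming x > -3]: now -3*log(x + 3) + ∫(-2/(x + 4)) dx + ∫(-1/(x**2 + 4)) dx.
Step 3. Evaluate the standard form [assuming x > -4]: now -3*log(x + 3) - 2*log(x + 4) + ∫(-1/(x**2 + 4)) dx.
Step 4. Evaluate the standard form: now -3*log(x + 3) - 2*log(x + 4) - atan(x/2)/2.
Answer: -3*log(x + 3) - 2*log(x + 4) - atan(x/2)/2.


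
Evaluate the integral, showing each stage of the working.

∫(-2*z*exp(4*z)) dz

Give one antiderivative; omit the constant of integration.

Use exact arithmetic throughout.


Step 1. Integrate ∫(-2*z*exp(4*z)) dz by parts with u = z, dv = (-2*exp(4*z)) dz, so v = -exp(4*z)/2: now -z*exp(4*z)/2 + ∫(exp(4*z)/2) dz.
Step 2. Evaluate the standard form: now -z*exp(4*z)/2 + exp(4*z)/8.
Answer: -z*exp(4*z)/2 + exp(4*z)/8.


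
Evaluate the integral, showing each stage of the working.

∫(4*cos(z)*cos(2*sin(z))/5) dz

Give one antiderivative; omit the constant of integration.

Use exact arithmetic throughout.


Step 1. Substitute u = sin(z), turning ∫(4*cos(z)*cos(2*sin(z))/5) dz into ∫(4*cos(2*u)/5) du: now ∫(4*cos(2*u)/5) du.
Step 2. Evaluate the standard form: now 2*sin(2*u)/5.
Step 3. Substitute back u = sin(z): now 2*sin(2*sin(z))/5.
Answer: 2*sin(2*sin(z))/5.


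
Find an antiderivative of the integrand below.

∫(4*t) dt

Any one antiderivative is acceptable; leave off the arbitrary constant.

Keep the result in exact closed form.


Answer: 2*t**2.


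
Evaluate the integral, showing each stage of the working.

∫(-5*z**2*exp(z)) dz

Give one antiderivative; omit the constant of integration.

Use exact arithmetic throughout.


Step 1. Integrate ∫(-5*z**2*exp(z)) dz by parts with u = z**2, dv = (-5*exp(z)) dz, so v = -5*exp(z): now -5*z**2*exp(z) + ∫(10*z*exp(z)) dz.
Step 2. Integrate ∫(10*z*exp(z)) dz by parts with u = z, dv = (10*exp(z)) dz, so v = 10*exp(z): now -5*z**2*exp(z) + 10*z*exp(z) + ∫(-10*exp(z)) dz.
Step 3. Evaluate the standard form: now -5*z**2*exp(z) + 10*z*exp(z) - 10*exp(z).
Answer: -5*z**2*exp(z) + 10*z*exp(z) - 10*exp(z).


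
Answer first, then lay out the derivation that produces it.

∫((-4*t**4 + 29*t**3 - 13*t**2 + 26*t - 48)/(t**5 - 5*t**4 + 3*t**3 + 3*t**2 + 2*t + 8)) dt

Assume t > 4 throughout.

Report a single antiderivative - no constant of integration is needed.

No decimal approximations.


The answer is 4*log(t - 4) - 4*log(t - 2) - 4*log(t + 1) - 3*atan(t).
Step 1. Decompose ∫((-4*t**4 + 29*t**3 - 13*t**2 + 26*t - 48)/(t**5 - 5*t**4 + 3*t**3 + 3*t**2 + 2*t + 8)) dt by partial fractions, (-4*t**4 + 29*t**3 - 13*t**2 + 26*t - 48)/(t**5 - 5*t**4 + 3*t**3 + 3*t**2 + 2*t + 8) = -3/(t**2 + 1) - 4/(t + 1) - 4/(t - 2) + 4/(t - 4): now ∫(4/(t - 4)) dt + ∫(-4/(t - 2)) dt + ∫(-4/(t + 1)) dt + ∫(-3/(t**2 + 1)) dt.
Step 2. Evaluate the standard form [assuming t > 2]: now -4*log(t - 2) + ∫(4/(t - 4)) dt + ∫(-4/(t + 1)) dt + ∫(-3/(t**2 + 1)) dt.
Step 3. Evaluate the standard form [assuming t > 4]: now 4*log(t - 4) - 4*log(t - 2) + ∫(-4/(t + 1)) dt + ∫(-3/(t**2 + 1)) dt.
Step 4. Evaluate the standard form [assuming t > -1]: now 4*log(t - 4) - 4*log(t - 2) - 4*log(t + 1) + ∫(-3/(t**2 + 1)) dt.
Step 5. Evaluate the standard form: now 4*log(t - 4) - 4*log(t - 2) - 4*log(t + 1) - 3*atan(t).
Answer: 4*log(t - 4) - 4*log(t - 2) - 4*log(t + 1) - 3*atan(t).


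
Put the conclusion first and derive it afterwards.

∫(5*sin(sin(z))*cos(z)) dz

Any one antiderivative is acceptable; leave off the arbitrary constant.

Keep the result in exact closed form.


The answer is -5*cos(sin(z)).
Step 1. Substitute u = sin(z), turning ∫(5*sin(sin(z))*cos(z)) dz into ∫(5*sin(u)) du: now ∫(5*sin(u)) du.
Step 2. Evaluate the standard form: now -5*cos(u).
Step 3. Substitute back u = sin(z): now -5*cos(sin(z)).
Answer: -5*cos(sin(z)).


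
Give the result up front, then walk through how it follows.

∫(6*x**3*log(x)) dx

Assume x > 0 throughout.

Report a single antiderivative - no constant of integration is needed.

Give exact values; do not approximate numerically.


The answer is 3*x**4*log(x)/2 - 3*x**4/8.
Step 1. Integrate ∫(6*x**3*log(x)) dx by parts with u = log(x), dv = (6*x**3) dx, so v = 3*x**4/2 [assuming x > 0]: now 3*x**4*log(x)/2 + ∫(-3*x**3/2) dx.
Step 2. Evaluate the standard form: now 3*x**4*log(x)/2 - 3*x**4/8.
Answer: 3*x**4*log(x)/2 - 3*x**4/8.


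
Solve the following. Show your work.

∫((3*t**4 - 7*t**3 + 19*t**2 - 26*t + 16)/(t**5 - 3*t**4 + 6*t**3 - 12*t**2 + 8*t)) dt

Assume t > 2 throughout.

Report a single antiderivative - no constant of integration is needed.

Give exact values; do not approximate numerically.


Step 1. Decompose ∫((3*t**4 - 7*t**3 + 19*t**2 - 26*t + 16)/(t**5 - 3*t**4 + 6*t**3 - 12*t**2 + 8*t)) dt by partial fractions, (3*t**4 - 7*t**3 + 19*t**2 - 26*t + 16)/(t**5 - 3*t**4 + 6*t**3 - 12*t**2 + 8*t) = -1/(t**2 + 4) - 1/(t - 1) + 2/(t - 2) + 2/t: now ∫(2/t) dt + ∫(2/(t - 2)) dt + ∫(-1/(t - 1)) dt + ∫(-1/(t**2 + 4)) dt.
Step 2. Evaluate the standard form [assuming t > 2]: now 2*log(t - 2) + ∫(2/t) dt + ∫(-1/(t - 1)) dt + ∫(-1/(t**2 + 4)) dt.
Step 3. Evaluate the standard form [assuming t > 0]: now 2*log(t) + 2*log(t - 2) + ∫(-1/(t - 1)) dt + ∫(-1/(t**2 + 4)) dt.
Step 4. Evaluate the standard form [assuming t > 1]: now 2*log(t) + 2*log(t - 2) - log(t - 1) + ∫(-1/(t**2 + 4)) dt.
Step 5. Evaluate the standard form: now 2*log(t) + 2*log(t - 2) - log(t - 1) - atan(t/2)/2.
Answer: 2*log(t) + 2*log(t - 2) - log(t - 1) - atan(t/2)/2.


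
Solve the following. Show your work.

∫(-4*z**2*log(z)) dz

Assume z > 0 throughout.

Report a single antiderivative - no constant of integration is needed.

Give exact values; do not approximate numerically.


Step 1. Integrate ∫(-4*z**2*log(z)) dz by parts with u = log(z), dv = (-4*z**2) dz, so v = -4*z**3/3 [assuming z > 0]: now -4*z**3*log(z)/3 + ∫(4*z**2/3) dz.
Step 2. Evaluate the standard form: now -4*z**3*log(z)/3 + 4*z**3/9.
Answer: -4*z**3*log(z)/3 + 4*z**3/9.


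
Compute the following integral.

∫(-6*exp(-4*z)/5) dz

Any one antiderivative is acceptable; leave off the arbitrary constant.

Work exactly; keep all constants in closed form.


Answer: 3*exp(-4*z)/10.


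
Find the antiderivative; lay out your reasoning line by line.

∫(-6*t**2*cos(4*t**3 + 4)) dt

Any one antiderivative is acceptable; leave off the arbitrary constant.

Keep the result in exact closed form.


Step 1. Substitute u = t**3 + 1, turning ∫(-6*t**2*cos(4*t**3 + 4)) dt into ∫(-2*cos(4*u)) du: now ∫(-2*cos(4*u)) du.
Step 2. Evaluate the standard form: now -sin(4*u)/2.
Step 3. Substitute back u = t**3 + 1: now -sin(4*t**3 + 4)/2.
Answer: -sin(4*t**3 + 4)/2.


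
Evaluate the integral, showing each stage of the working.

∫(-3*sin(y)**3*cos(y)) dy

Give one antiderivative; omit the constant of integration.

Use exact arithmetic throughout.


Step 1. Substitute u = sin(y), turning ∫(-3*sin(y)**3*cos(y)) dy into ∫(-3*u**3) du: now ∫(-3*u**3) du.
Step 2. Evaluate the standard form: now -3*u**4/4.
Step 3. Substitute back u = sin(y): now -3*sin(y)**4/4.
Answer: -3*sin(y)**4/4.


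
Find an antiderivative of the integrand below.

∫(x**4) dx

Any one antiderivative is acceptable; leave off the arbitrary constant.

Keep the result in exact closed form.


Answer: x**5/5.


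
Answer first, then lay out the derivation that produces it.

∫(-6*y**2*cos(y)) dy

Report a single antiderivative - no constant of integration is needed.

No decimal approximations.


The answer is -6*y**2*sin(y) - 12*y*cos(y) + 12*sin(y).
Step 1. Integrate ∫(-6*y**2*cos(y)) dy by parts with u = y**2, dv = (-6*cos(y)) dy, so v = -6*sin(y): now -6*y**2*sin(y) + ∫(12*y*sin(y)) dy.
Step 2. Integrate ∫(12*y*sin(y)) dy by parts with u = y, dv = (12*sin(y)) dy, so v = -12*cos(y): now -6*y**2*sin(y) - 12*y*cos(y) + ∫(12*cos(y)) dy.
Step 3. Evaluate the standard form: now -6*y**2*sin(y) - 12*y*cos(y) + 12*sin(y).
Answer: -6*y**2*sin(y) - 12*y*cos(y) + 12*sin(y).


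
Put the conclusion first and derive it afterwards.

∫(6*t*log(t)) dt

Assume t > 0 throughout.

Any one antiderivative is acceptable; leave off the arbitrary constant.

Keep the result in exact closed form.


The answer is 3*t**2*log(t) - 3*t**2/2.
Step 1. Integrate ∫(6*t*log(t)) dt by parts with u = log(t), dv = (6*t) dt, so v = 3*t**2 [assuming t > 0]: now 3*t**2*log(t) + ∫(-3*t) dt.
Step 2. Evaluate the standard form: now 3*t**2*log(t) - 3*t**2/2.
Answer: 3*t**2*log(t) - 3*t**2/2.


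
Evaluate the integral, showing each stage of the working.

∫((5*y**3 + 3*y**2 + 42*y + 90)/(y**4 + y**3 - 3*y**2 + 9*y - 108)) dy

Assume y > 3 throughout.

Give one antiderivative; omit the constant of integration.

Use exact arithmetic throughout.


Step 1. Decompose ∫((5*y**3 + 3*y**2 + 42*y + 90)/(y**4 + y**3 - 3*y**2 + 9*y - 108)) dy by partial fractions, (5*y**3 + 3*y**2 + 42*y + 90)/(y**4 + y**3 - 3*y**2 + 9*y - 108) = -3/(y**2 + 9) + 2/(y + 4) + 3/(y - 3): now ∫(3/(y - 3)) dy + ∫(2/(y + 4)) dy + ∫(-3/(y**2 + 9)) dy.
Step 2. Evaluate the standard form [assuming y > -4]: now 2*log(y + 4) + ∫(3/(y - 3)) dy + ∫(-3/(y**2 + 9)) dy.
Step 3. Evaluate the standard form [assuming y > 3]: now 3*log(y - 3) + 2*log(y + 4) + ∫(-3/(y**2 + 9)) dy.
Step 4. Evaluate the standard form: now 3*log(y - 3) + 2*log(y + 4) - atan(y/3).
Answer: 3*log(y - 3) + 2*log(y + 4) - atan(y/3).


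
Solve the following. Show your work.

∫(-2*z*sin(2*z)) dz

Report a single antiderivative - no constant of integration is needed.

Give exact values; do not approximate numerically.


Step 1. Integrate ∫(-2*z*sin(2*z)) dz by parts with u = z, dv = (-2*sin(2*z)) dz, so v = cos(2*z): now z*cos(2*z) + ∫(-cos(2*z)) dz.
Step 2. Evaluate the standard form: now z*cos(2*z) - sin(2*z)/2.
Answer: z*cos(2*z) - sin(2*z)/2.


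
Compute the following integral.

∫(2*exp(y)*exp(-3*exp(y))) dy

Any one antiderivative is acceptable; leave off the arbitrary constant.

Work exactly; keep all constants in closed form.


Answer: -2*exp(-3*exp(y))/3.


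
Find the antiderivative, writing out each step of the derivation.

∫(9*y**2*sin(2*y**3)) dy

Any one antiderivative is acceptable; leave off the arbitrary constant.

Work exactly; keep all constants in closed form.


Step 1. Substitute u = y**3, turning ∫(9*y**2*sin(2*y**3)) dy into ∫(3*sin(2*u)) du: now ∫(3*sin(2*u)) du.
Step 2. Evaluate the standard form: now -3*cos(2*u)/2.
Step 3. Substitute back u = y**3: now -3*cos(2*y**3)/2.
Answer: -3*cos(2*y**3)/2.


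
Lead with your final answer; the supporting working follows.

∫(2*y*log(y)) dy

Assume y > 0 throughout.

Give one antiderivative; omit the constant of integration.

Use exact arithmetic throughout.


The answer is y**2*log(y) - y**2/2.
Step 1. Integrate ∫(2*y*log(y)) dy by parts with u = log(y), dv = (2*y) dy, so v = y**2 [assuming y > 0]: now y**2*log(y) + ∫(-y) dy.
Step 2. Evaluate the standard form: now y**2*log(y) - y**2/2.
Answer: y**2*log(y) - y**2/2.


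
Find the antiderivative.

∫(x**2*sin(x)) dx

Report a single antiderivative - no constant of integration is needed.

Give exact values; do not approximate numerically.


Answer: -x**2*cos(x) + 2*x*sin(x) + 2*cos(x).


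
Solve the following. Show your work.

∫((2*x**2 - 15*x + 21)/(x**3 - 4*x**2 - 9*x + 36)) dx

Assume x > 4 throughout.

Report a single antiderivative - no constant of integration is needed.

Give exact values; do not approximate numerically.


Step 1. Decompose ∫((2*x**2 - 15*x + 21)/(x**3 - 4*x**2 - 9*x + 36)) dx by partial fractions, (2*x**2 - 15*x + 21)/(x**3 - 4*x**2 - 9*x + 36) = 2/(x + 3) + 1/(x - 3) - 1/(x - 4): now ∫(-1/(x - 4)) dx + ∫(1/(x - 3)) dx + ∫(2/(x + 3)) dx.
Step 2. Evaluate the standard form [assuming x > 3]: now log(x - 3) + ∫(-1/(x - 4)) dx + ∫(2/(x + 3)) dx.
Step 3. Evaluate the standard form [assuming x > 4]: now -log(x - 4) + log(x - 3) + ∫(2/(x + 3)) dx.
Step 4. Evaluate the standard form [assuming x > -3]: now -log(x - 4) + log(x - 3) + 2*log(x + 3).
Answer: -log(x - 4) + log(x - 3) + 2*log(x + 3).


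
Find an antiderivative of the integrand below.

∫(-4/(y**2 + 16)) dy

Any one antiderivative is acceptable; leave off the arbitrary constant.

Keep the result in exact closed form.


Answer: -atan(y/4).


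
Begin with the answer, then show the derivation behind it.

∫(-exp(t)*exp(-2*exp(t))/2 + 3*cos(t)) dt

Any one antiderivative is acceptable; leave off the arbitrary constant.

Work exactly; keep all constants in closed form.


The answer is 3*sin(t) + exp(-2*exp(t))/4.
Step 1. Rewrite: now ∫(-exp(t)*exp(-2*exp(t))/2) dt + ∫(3*cos(t)) dt.
Step 2. Evaluate the standard form: now 3*sin(t) + ∫(-exp(t)*exp(-2*exp(t))/2) dt.
Step 3. Substitute u = exp(t), turning ∫(-exp(t)*exp(-2*exp(t))/2) dt into ∫(-exp(-2*u)/2) du: now 3*sin(t) + ∫(-exp(-2*u)/2) du.
Step 4. Evaluate the standard form: now 3*sin(t) + exp(-2*u)/4.
Step 5. Substitute back u = exp(t): now 3*sin(t) + exp(-2*exp(t))/4.
Answer: 3*sin(t) + exp(-2*exp(t))/4.


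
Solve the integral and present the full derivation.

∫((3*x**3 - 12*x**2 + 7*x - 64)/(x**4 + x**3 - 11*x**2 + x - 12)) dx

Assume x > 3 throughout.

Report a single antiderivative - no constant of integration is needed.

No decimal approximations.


Step 1. Decompose ∫((3*x**3 - 12*x**2 + 7*x - 64)/(x**4 + x**3 - 11*x**2 + x - 12)) dx by partial fractions, (3*x**3 - 12*x**2 + 7*x - 64)/(x**4 + x**3 - 11*x**2 + x - 12) = 4/(x**2 + 1) + 4/(x + 4) - 1/(x - 3): now ∫(-1/(x - 3)) dx + ∫(4/(x + 4)) dx + ∫(4/(x**2 + 1)) dx.
Step 2. Evaluate the standard form [assuming x > -4]: now 4*log(x + 4) + ∫(-1/(x - 3)) dx + ∫(4/(x**2 + 1)) dx.
Step 3. Evaluate the standard form [assuming x > 3]: now -log(x - 3) + 4*log(x + 4) + ∫(4/(x**2 + 1)) dx.
Step 4. Evaluate the standard form: now -log(x - 3) + 4*log(x + 4) + 4*atan(x).
Answer: -log(x - 3) + 4*log(x + 4) + 4*atan(x).


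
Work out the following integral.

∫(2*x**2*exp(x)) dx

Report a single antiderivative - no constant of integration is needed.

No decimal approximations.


Answer: 2*x**2*exp(x) - 4*x*exp(x) + 4*exp(x).


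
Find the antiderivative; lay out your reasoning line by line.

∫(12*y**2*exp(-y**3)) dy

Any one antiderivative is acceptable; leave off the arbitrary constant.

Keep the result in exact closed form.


Step 1. Substitute u = y**3, turning ∫(12*y**2*exp(-y**3)) dy into ∫(4*exp(-u)) du: now ∫(4*exp(-u)) du.
Step 2. Evaluate the standard form: now -4*exp(-u).
Step 3. Substitute back u = y**3: now -4*exp(-y**3).
Answer: -4*exp(-y**3).


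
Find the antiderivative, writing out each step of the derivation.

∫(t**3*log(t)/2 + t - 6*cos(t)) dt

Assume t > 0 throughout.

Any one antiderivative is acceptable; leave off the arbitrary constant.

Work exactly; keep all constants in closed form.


Step 1. Rewrite: now ∫(t) dt + ∫(t**3*log(t)/2) dt + ∫(-6*cos(t)) dt.
Step 2. Integrate ∫(t**3*log(t)/2) dt by parts with u = log(t), dv = (t**3/2) dt, so v = t**4/8 [assuming t > 0]: now t**4*log(t)/8 + ∫(t) dt + ∫(-t**3/8) dt + ∫(-6*cos(t)) dt.
Step 3. Evaluate the standard form: now t**4*log(t)/8 - t**4/32 + ∫(t) dt + ∫(-6*cos(t)) dt.
Step 4. Evaluate the standard form: now t**4*log(t)/8 - t**4/32 - 6*sin(t) + ∫(t) dt.
Step 5. Evaluate the standard form: now t**4*log(t)/8 - t**4/32 + t**2/2 - 6*sin(t).
Answer: t**4*log(t)/8 - t**4/32 + t**2/2 - 6*sin(t).


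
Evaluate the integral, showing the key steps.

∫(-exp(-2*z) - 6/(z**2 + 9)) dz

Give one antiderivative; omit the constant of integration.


Step 1. Rewrite: now ∫(-6/(z**2 + 9)) dz + ∫(-exp(-2*z)) dz.
Step 2. Evaluate the standard form: now ∫(-6/(z**2 + 9)) dz + exp(-2*z)/2.
Step 3. Evaluate the standard form: now -2*atan(z/3) + exp(-2*z)/2.
Answer: -2*atan(z/3) + exp(-2*z)/2.


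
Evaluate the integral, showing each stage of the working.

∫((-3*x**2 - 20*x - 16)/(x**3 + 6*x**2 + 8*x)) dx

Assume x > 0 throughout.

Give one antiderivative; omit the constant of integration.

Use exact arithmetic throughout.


Step 1. Decompose ∫((-3*x**2 - 20*x - 16)/(x**3 + 6*x**2 + 8*x)) dx by partial fractions, (-3*x**2 - 20*x - 16)/(x**3 + 6*x**2 + 8*x) = 2/(x + 4) - 3/(x + 2) - 2/x: now ∫(-2/x) dx + ∫(-3/(x + 2)) dx + ∫(2/(x + 4)) dx.
Step 2. Evaluate the standard form [assuming x > 0]: now -2*log(x) + ∫(-3/(x + 2)) dx + ∫(2/(x + 4)) dx.
Step 3. Evaluate the standard form [assuming x > -4]: now -2*log(x) + 2*log(x + 4) + ∫(-3/(x + 2)) dx.
Step 4. Evaluate the standard form [assuming x > -2]: now -2*log(x) - 3*log(x + 2) + 2*log(x + 4).
Answer: -2*log(x) - 3*log(x + 2) + 2*log(x + 4).


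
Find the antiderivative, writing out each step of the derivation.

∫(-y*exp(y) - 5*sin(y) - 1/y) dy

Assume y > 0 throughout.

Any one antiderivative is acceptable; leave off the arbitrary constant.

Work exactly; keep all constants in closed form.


Step 1. Rewrite: now ∫(-1/y) dy + ∫(-y*exp(y)) dy + ∫(-5*sin(y)) dy.
Step 2. Evaluate the standard form: now 5*cos(y) + ∫(-1/y) dy + ∫(-y*exp(y)) dy.
Step 3. Integrate ∫(-y*exp(y)) dy by parts with u = y, dv = (-exp(y)) dy, so v = -exp(y): now -y*exp(y) + 5*cos(y) + ∫(-1/y) dy + ∫(exp(y)) dy.
Step 4. Evaluate the standard form: now -y*exp(y) + exp(y) + 5*cos(y) + ∫(-1/y) dy.
Step 5. Evaluate the standard form [assuming y > 0]: now -y*exp(y) + exp(y) - log(y) + 5*cos(y).
Answer: -y*exp(y) + exp(y) - log(y) + 5*cos(y).


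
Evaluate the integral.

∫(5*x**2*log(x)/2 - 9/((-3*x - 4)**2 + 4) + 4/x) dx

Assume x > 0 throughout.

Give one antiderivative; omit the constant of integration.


Answer: 5*x**3*log(x)/6 - 5*x**3/18 + 4*log(x) - 3*atan(3*x/2 + 2)/2.


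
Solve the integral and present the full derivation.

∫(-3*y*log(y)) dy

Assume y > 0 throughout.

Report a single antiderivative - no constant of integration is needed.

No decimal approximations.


Step 1. Integrate ∫(-3*y*log(y)) dy by parts with u = log(y), dv = (-3*y) dy, so v = -3*y**2/2 [assuming y > 0]: now -3*y**2*log(y)/2 + ∫(3*y/2) dy.
Step 2. Evaluate the standard form: now -3*y**2*log(y)/2 + 3*y**2/4.
Answer: -3*y**2*log(y)/2 + 3*y**2/4.


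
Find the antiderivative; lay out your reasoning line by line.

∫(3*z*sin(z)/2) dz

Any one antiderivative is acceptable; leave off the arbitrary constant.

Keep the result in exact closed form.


Step 1. Integrate ∫(3*z*sin(z)/2) dz by parts with u = z, dv = (3*sin(z)/2) dz, so v = -3*cos(z)/2: now -3*z*cos(z)/2 + ∫(3*cos(z)/2) dz.
Step 2. Evaluate the standard form: now -3*z*cos(z)/2 + 3*sin(z)/2.
Answer: -3*z*cos(z)/2 + 3*sin(z)/2.


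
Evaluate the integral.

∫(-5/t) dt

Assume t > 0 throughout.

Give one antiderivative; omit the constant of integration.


Answer: -5*log(t).


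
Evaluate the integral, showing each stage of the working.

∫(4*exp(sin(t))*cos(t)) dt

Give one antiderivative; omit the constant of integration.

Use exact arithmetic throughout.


Step 1. Substitute u = sin(t), turning ∫(4*exp(sin(t))*cos(t)) dt into ∫(4*exp(u)) du: now ∫(4*exp(u)) du.
Step 2. Evaluate the standard form: now 4*exp(u).
Step 3. Substitute back u = sin(t): now 4*exp(sin(t)).
Answer: 4*exp(sin(t)).


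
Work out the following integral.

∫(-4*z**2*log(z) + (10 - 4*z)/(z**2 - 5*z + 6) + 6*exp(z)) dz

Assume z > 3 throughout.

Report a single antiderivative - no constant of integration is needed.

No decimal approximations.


Answer: -4*z**3*log(z)/3 + 4*z**3/9 + 6*exp(z) - 2*log(z - 3) - 2*log(z - 2).


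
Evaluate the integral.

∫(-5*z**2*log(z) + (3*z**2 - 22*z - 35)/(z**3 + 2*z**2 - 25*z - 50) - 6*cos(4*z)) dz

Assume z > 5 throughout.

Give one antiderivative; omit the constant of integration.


Answer: -5*z**3*log(z)/3 + 5*z**3/9 - log(z - 5) - log(z + 2) + 5*log(z + 5) - 3*sin(4*z)/2.


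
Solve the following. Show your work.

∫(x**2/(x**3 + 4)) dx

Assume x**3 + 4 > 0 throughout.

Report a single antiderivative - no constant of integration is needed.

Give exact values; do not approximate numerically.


Step 1. Substitute u = x**3 + 4, turning ∫(x**2/(x**3 + 4)) dx into ∫(1/(3*u)) du: now ∫(1/(3*u)) du.
Step 2. Evaluate the standard form [assuming u > 0]: now log(u)/3.
Step 3. Substitute back u = x**3 + 4: now log(x**3 + 4)/3.
Answer: log(x**3 + 4)/3.


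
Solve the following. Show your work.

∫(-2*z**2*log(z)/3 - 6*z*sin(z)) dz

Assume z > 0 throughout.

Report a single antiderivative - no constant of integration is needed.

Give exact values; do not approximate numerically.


Step 1. Rewrite: now ∫(-6*z*sin(z)) dz + ∫(-2*z**2*log(z)/3) dz.
Step 2. Integrate ∫(-2*z**2*log(z)/3) dz by parts with u = log(z), dv = (-2*z**2/3) dz, so v = -2*z**3/9 [assuming z > 0]: now -2*z**3*log(z)/9 + ∫(2*z**2/9) dz + ∫(-6*z*sin(z)) dz.
Step 3. Evaluate the standard form: now -2*z**3*log(z)/9 + 2*z**3/27 + ∫(-6*z*sin(z)) dz.
Step 4. Integrate ∫(-6*z*sin(z)) dz by parts with u = z, dv = (-6*sin(z)) dz, so v = 6*cos(z): now -2*z**3*log(z)/9 + 2*z**3/27 + 6*z*cos(z) + ∫(-6*cos(z)) dz.
Step 5. Evaluate the standard form: now -2*z**3*log(z)/9 + 2*z**3/27 + 6*z*cos(z) - 6*sin(z).
Answer: -2*z**3*log(z)/9 + 2*z**3/27 + 6*z*cos(z) - 6*sin(z).


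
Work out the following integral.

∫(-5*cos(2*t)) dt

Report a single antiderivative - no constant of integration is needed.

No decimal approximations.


Answer: -5*sin(2*t)/2.


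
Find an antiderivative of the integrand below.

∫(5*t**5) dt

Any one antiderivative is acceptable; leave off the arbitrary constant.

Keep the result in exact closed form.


Answer: 5*t**6/6.


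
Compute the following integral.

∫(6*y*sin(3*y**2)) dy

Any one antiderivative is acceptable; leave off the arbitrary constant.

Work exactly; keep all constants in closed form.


Answer: -cos(3*y**2).


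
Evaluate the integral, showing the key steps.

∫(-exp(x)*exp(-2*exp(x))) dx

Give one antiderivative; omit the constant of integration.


Step 1. Substitute u = exp(x), turning ∫(-exp(x)*exp(-2*exp(x))) dx into ∫(-exp(-2*u)) du: now ∫(-exp(-2*u)) du.
Step 2. Evaluate the standard form: now exp(-2*u)/2.
Step 3. Substitute back u = exp(x): now exp(-2*exp(x))/2.
Answer: exp(-2*exp(x))/2.


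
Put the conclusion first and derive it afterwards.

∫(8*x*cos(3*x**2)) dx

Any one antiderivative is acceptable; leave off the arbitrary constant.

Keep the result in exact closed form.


The answer is 4*sin(3*x**2)/3.
Step 1. Substitute u = x**2, turning ∫(8*x*cos(3*x**2)) dx into ∫(4*cos(3*u)) du: now ∫(4*cos(3*u)) du.
Step 2. Evaluate the standard form: now 4*sin(3*u)/3.
Step 3. Substitute back u = x**2: now 4*sin(3*x**2)/3.
Answer: 4*sin(3*x**2)/3.


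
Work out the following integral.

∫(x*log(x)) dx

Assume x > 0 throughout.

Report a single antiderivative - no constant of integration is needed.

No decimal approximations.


Answer: x**2*log(x)/2 - x**2/4.


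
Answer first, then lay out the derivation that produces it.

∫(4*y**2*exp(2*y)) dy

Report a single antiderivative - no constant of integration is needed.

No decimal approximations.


The answer is 2*y**2*exp(2*y) - 2*y*exp(2*y) + exp(2*y).
Step 1. Integrate ∫(4*y**2*exp(2*y)) dy by parts with u = y**2, dv = (4*exp(2*y)) dy, so v = 2*exp(2*y): now 2*y**2*exp(2*y) + ∫(-4*y*exp(2*y)) dy.
Step 2. Integrate ∫(-4*y*exp(2*y)) dy by parts with u = y, dv = (-4*exp(2*y)) dy, so v = -2*exp(2*y): now 2*y**2*exp(2*y) - 2*y*exp(2*y) + ∫(2*exp(2*y)) dy.
Step 3. Evaluate the standard form: now 2*y**2*exp(2*y) - 2*y*exp(2*y) + exp(2*y).
Answer: 2*y**2*exp(2*y) - 2*y*exp(2*y) + exp(2*y).


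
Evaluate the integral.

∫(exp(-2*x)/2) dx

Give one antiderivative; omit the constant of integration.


Answer: -exp(-2*x)/4.


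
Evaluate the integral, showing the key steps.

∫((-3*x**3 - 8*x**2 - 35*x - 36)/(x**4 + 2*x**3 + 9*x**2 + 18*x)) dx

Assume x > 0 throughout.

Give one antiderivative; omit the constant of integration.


Step 1. Decompose ∫((-3*x**3 - 8*x**2 - 35*x - 36)/(x**4 + 2*x**3 + 9*x**2 + 18*x)) dx by partial fractions, (-3*x**3 - 8*x**2 - 35*x - 36)/(x**4 + 2*x**3 + 9*x**2 + 18*x) = -4/(x**2 + 9) - 1/(x + 2) - 2/x: now ∫(-2/x) dx + ∫(-1/(x + 2)) dx + ∫(-4/(x**2 + 9)) dx.
Step 2. Evaluate the standard form [assuming x > -2]: now -log(x + 2) + ∫(-2/x) dx + ∫(-4/(x**2 + 9)) dx.
Step 3. Evaluate the standard form [assuming x > 0]: now -2*log(x) - log(x + 2) + ∫(-4/(x**2 + 9)) dx.
Step 4. Evaluate the standard form: now -2*log(x) - log(x + 2) - 4*atan(x/3)/3.
Answer: -2*log(x) - log(x + 2) - 4*atan(x/3)/3.


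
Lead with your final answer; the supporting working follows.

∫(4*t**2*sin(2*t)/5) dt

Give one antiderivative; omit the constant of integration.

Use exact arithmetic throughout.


The answer is -2*t**2*cos(2*t)/5 + 2*t*sin(2*t)/5 + cos(2*t)/5.
Step 1. Integrate ∫(4*t**2*sin(2*t)/5) dt by parts with u = t**2, dv = (4*sin(2*t)/5) dt, so v = -2*cos(2*t)/5: now -2*t**2*cos(2*t)/5 + ∫(4*t*cos(2*t)/5) dt.
Step 2. Integrate ∫(4*t*cos(2*t)/5) dt by parts with u = t, dv = (4*cos(2*t)/5) dt, so v = 2*sin(2*t)/5: now -2*t**2*cos(2*t)/5 + 2*t*sin(2*t)/5 + ∫(-2*sin(2*t)/5) dt.
Step 3. Evaluate the standard form: now -2*t**2*cos(2*t)/5 + 2*t*sin(2*t)/5 + cos(2*t)/5.
Answer: -2*t**2*cos(2*t)/5 + 2*t*sin(2*t)/5 + cos(2*t)/5.


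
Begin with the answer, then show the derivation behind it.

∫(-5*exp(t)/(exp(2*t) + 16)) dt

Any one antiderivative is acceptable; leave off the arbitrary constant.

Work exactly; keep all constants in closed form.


The answer is -5*atan(exp(t)/4)/4.
Step 1. Substitute u = exp(t), turning ∫(-5*exp(t)/(exp(2*t) + 16)) dt into ∫(-5/(u**2 + 16)) du: now ∫(-5/(u**2 + 16)) du.
Step 2. Evaluate the standard form: now -5*atan(u/4)/4.
Step 3. Substitute back u = exp(t): now -5*atan(exp(t)/4)/4.
Answer: -5*atan(exp(t)/4)/4.


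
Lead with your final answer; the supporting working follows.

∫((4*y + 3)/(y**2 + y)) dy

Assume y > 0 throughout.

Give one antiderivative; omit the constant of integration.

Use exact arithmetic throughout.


The answer is 3*log(y) + log(y + 1).
Step 1. Decompose ∫((4*y + 3)/(y**2 + y)) dy by partial fractions, (4*y + 3)/(y**2 + y) = 1/(y + 1) + 3/y: now ∫(3/y) dy + ∫(1/(y + 1)) dy.
Step 2. Evaluate the standard form [assuming y > 0]: now 3*log(y) + ∫(1/(y + 1)) dy.
Step 3. Evaluate the standard form [assuming y > -1]: now 3*log(y) + log(y + 1).
Answer: 3*log(y) + log(y + 1).


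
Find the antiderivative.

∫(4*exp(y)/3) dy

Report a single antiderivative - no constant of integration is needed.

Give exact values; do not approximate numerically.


Answer: 4*exp(y)/3.


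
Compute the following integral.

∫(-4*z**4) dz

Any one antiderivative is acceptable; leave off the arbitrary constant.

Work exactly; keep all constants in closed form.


Answer: -4*z**5/5.


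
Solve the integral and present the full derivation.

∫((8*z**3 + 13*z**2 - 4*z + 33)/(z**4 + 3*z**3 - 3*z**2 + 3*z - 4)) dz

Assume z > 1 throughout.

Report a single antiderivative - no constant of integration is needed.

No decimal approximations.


Step 1. Decompose ∫((8*z**3 + 13*z**2 - 4*z + 33)/(z**4 + 3*z**3 - 3*z**2 + 3*z - 4)) dz by partial fractions, (8*z**3 + 13*z**2 - 4*z + 33)/(z**4 + 3*z**3 - 3*z**2 + 3*z - 4) = -4/(z**2 + 1) + 3/(z + 4) + 5/(z - 1): now ∫(5/(z - 1)) dz + ∫(3/(z + 4)) dz + ∫(-4/(z**2 + 1)) dz.
Step 2. Evaluate the standard form [assuming z > -4]: now 3*log(z + 4) + ∫(5/(z - 1)) dz + ∫(-4/(z**2 + 1)) dz.
Step 3. Evaluate the standard form [assuming z > 1]: now 5*log(z - 1) + 3*log(z + 4) + ∫(-4/(z**2 + 1)) dz.
Step 4. Evaluate the standard form: now 5*log(z - 1) + 3*log(z + 4) - 4*atan(z).
Answer: 5*log(z - 1) + 3*log(z + 4) - 4*atan(z).


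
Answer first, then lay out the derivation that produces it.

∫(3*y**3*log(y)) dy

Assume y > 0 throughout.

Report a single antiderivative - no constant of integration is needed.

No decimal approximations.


The answer is 3*y**4*log(y)/4 - 3*y**4/16.
Step 1. Integrate ∫(3*y**3*log(y)) dy by parts with u = log(y), dv = (3*y**3) dy, so v = 3*y**4/4 [assuming y > 0]: now 3*y**4*log(y)/4 + ∫(-3*y**3/4) dy.
Step 2. Evaluate the standard form: now 3*y**4*log(y)/4 - 3*y**4/16.
Answer: 3*y**4*log(y)/4 - 3*y**4/16.


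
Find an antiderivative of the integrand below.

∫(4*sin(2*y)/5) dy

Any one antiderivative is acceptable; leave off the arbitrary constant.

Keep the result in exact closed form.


Answer: -2*cos(2*y)/5.


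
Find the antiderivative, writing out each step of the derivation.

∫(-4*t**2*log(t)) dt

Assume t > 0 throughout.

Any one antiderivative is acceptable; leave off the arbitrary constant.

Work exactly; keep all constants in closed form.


Step 1. Integrate ∫(-4*t**2*log(t)) dt by parts with u = log(t), dv = (-4*t**2) dt, so v = -4*t**3/3 [assuming t > 0]: now -4*t**3*log(t)/3 + ∫(4*t**2/3) dt.
Step 2. Evaluate the standard form: now -4*t**3*log(t)/3 + 4*t**3/9.
Answer: -4*t**3*log(t)/3 + 4*t**3/9.


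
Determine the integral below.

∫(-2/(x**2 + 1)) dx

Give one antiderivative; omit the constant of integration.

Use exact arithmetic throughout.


Answer: -2*atan(x).


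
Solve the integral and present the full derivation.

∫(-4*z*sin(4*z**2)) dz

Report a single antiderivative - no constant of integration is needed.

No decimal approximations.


Step 1. Substitute u = z**2, turning ∫(-4*z*sin(4*z**2)) dz into ∫(-2*sin(4*u)) du: now ∫(-2*sin(4*u)) du.
Step 2. Evaluate the standard form: now cos(4*u)/2.
Step 3. Substitute back u = z**2: now cos(4*z**2)/2.
Answer: cos(4*z**2)/2.


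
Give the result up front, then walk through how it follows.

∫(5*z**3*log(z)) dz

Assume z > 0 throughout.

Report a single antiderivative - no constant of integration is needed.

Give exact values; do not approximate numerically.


The answer is 5*z**4*log(z)/4 - 5*z**4/16.
Step 1. Integrate ∫(5*z**3*log(z)) dz by parts with u = log(z), dv = (5*z**3) dz, so v = 5*z**4/4 [assuming z > 0]: now 5*z**4*log(z)/4 + ∫(-5*z**3/4) dz.
Step 2. Evaluate the standard form: now 5*z**4*log(z)/4 - 5*z**4/16.
Answer: 5*z**4*log(z)/4 - 5*z**4/16.


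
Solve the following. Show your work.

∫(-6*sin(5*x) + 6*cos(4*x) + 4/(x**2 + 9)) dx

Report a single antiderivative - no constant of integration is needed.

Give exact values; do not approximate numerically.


Step 1. Rewrite: now ∫(4/(x**2 + 9)) dx + ∫(-6*sin(5*x)) dx + ∫(6*cos(4*x)) dx.
Step 2. Evaluate the standard form: now 6*cos(5*x)/5 + ∫(4/(x**2 + 9)) dx + ∫(6*cos(4*x)) dx.
Step 3. Evaluate the standard form: now 6*cos(5*x)/5 + 4*atan(x/3)/3 + ∫(6*cos(4*x)) dx.
Step 4. Evaluate the standard form: now 3*sin(4*x)/2 + 6*cos(5*x)/5 + 4*atan(x/3)/3.
Answer: 3*sin(4*x)/2 + 6*cos(5*x)/5 + 4*atan(x/3)/3.
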